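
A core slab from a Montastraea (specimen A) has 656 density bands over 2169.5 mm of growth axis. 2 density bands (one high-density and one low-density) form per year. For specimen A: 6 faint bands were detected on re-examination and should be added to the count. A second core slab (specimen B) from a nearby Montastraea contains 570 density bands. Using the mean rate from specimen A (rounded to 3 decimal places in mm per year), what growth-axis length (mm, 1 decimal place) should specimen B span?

Specimen A: true density band count = 656 + 6 = 662.
Specimen A: with 2 density bands per year, 662 / 2 = 331 years.
A: Extension rate ≈ 2169.5 / 331 = 6.554 mm/year.
Specimen B: dividing by 2 density bands per year: 570 / 2 = 285 years. B's length ≈ 6.554 × 285 = 1867.9 mm.

1867.9 mm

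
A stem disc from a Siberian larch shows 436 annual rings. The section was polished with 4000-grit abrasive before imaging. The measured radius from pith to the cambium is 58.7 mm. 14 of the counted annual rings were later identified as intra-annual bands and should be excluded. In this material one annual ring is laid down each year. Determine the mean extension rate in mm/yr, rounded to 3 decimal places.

True annual ring count = 436 − 14 = 422.
Mean rate = 58.7 mm / 422 years ≈ 0.139 mm/yr.

0.139 mm/yr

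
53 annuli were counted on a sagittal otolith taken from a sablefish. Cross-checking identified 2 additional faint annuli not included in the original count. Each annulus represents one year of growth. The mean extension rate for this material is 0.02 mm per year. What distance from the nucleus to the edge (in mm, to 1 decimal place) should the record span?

Adjusted count: 53 + 2 = 55 annuli.
55 years at 0.02 mm/year gives 0.02 × 55 = 1.1 mm.

1.1 mm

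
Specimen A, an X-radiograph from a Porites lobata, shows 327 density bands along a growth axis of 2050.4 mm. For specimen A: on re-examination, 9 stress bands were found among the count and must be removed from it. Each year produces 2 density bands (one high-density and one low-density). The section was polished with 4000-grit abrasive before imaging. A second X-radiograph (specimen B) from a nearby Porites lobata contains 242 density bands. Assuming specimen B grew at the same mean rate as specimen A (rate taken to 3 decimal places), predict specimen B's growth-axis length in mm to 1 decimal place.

Specimen A: adjusted count: 327 − 9 = 318 density bands.
Specimen A: 318 density bands at 2 per year is 318 / 2 = 159 years.
A: Extension rate ≈ 2050.4 / 159 = 12.896 mm per year.
Specimen B: 242 density bands at 2 per year is 242 / 2 = 121 years. Length of B = 12.896 × 121 = 1560.4 mm.

1560.4 mm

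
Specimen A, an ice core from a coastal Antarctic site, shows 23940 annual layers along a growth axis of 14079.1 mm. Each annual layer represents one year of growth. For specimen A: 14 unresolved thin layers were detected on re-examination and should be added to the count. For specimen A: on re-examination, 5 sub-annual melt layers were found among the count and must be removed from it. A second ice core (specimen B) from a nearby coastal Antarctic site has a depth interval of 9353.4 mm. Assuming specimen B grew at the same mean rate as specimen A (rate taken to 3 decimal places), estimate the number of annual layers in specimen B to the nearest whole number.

Specimen A: correcting the raw count gives 23940 − 5 + 14 = 23949 true annual layers.
A: Mean rate = 14079.1 mm / 23949 years ≈ 0.588 mm per year.
B spans 9353.4 / 0.588 = 15907.14 years ≈ 15907 annual layers.

15907 annual layers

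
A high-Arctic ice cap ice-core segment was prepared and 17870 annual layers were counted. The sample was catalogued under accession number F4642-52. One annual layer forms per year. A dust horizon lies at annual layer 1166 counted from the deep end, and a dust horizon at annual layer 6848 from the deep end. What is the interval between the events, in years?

The two markers are separated by 6848 − 1166 = 5682 annual layers.
One annual layer per year makes the interval 5682 years.

5682 years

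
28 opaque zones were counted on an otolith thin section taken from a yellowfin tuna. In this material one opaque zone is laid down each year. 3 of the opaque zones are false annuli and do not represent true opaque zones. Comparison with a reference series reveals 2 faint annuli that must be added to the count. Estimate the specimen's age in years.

Correcting the raw count gives 28 − 3 + 2 = 27 true opaque zones.
At one opaque zone per year, that is 27 years.

27 years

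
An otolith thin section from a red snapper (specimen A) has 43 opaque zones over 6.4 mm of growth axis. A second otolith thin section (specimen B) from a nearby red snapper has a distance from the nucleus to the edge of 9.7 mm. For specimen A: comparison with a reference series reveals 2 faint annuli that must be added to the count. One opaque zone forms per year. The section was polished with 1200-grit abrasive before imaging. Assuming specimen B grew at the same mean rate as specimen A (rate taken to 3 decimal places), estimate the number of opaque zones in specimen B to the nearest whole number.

Specimen A: true opaque zone count = 43 + 2 = 45.
A: Extension rate ≈ 6.4 / 45 = 0.142 mm/year.
Specimen B: 9.7 mm / 0.142 mm per year = 68.31 years ≈ 68 opaque zones.

68 opaque zones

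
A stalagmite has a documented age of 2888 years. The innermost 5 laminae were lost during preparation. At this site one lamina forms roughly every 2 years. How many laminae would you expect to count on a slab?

1439 laminae

At 2 years per lamina, 2888 / 2 = 1444 laminae are expected.
Subtracting the 5 laminae not captured gives 1444 − 5 = 1439 laminae in the record.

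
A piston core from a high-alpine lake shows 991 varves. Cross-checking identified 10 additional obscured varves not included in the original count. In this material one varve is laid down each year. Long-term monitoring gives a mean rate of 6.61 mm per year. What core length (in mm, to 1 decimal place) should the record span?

Adjusted count: 991 + 10 = 1001 varves.
Length ≈ 6.61 × 1001 = 6616.6 mm.

6616.6 mm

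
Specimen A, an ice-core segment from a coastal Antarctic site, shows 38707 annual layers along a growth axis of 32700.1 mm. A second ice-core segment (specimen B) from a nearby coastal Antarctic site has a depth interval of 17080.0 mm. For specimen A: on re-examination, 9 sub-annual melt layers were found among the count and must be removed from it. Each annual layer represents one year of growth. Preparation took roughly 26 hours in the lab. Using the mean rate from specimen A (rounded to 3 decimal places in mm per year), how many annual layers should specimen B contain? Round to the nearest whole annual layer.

20213 annual layers

Specimen A: after corrections the count is 38707 − 9 = 38698 annual layers.
A: Extension rate ≈ 32700.1 / 38698 = 0.845 mm/year.
For B, 17080.0 / 0.845 = 20213.02 years ≈ 20213 annual layers.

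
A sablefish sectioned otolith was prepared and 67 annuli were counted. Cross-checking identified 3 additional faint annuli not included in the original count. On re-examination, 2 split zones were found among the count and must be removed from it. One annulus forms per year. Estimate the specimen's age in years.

After corrections the count is 67 − 2 + 3 = 68 annuli.
With a one-to-one annulus periodicity this is 68 years.

68 years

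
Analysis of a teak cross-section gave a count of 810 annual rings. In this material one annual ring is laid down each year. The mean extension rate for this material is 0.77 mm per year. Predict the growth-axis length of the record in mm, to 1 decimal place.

The record spans 810 years at 0.77 mm per year.
Predicted length = 0.77 mm/year × 810 years = 623.7 mm.

623.7 mm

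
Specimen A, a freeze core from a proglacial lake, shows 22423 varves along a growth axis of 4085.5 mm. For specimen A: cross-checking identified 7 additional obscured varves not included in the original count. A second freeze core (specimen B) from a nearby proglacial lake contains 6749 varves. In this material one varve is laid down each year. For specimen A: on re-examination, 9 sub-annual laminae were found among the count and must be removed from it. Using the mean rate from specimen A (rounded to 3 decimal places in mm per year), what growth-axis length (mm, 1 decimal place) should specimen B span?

1228.3 mm

Specimen A: true varve count = 22423 − 9 + 7 = 22421.
A: Mean rate = 4085.5 mm / 22421 years ≈ 0.182 mm/yr.
Length of B = 0.182 × 6749 = 1228.3 mm.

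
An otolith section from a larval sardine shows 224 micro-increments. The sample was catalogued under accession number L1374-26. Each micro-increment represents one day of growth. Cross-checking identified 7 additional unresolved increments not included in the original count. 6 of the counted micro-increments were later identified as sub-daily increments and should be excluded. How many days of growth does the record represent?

225 days

Adjusted count: 224 − 6 + 7 = 225 micro-increments.
At one micro-increment per day, that is 225 days.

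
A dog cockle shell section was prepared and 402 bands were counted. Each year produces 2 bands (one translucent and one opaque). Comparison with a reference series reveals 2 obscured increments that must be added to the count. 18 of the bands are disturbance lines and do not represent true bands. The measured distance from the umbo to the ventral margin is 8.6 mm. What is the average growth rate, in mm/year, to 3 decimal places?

Adjusted count: 402 − 18 + 2 = 386 bands.
Dividing by 2 bands per year: 386 / 2 = 193 years.
Extension rate ≈ 8.6 / 193 = 0.045 mm/year.

0.045 mm/year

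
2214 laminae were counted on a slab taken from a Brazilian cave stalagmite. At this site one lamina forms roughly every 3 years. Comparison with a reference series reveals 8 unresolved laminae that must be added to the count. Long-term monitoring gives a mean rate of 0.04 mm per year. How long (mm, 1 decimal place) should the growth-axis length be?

Correcting the raw count gives 2214 + 8 = 2222 true laminae.
At 3 years per lamina, 2222 × 3 = 6666 years.
Predicted length = 0.04 mm/year × 6666 years = 266.6 mm.

266.6 mm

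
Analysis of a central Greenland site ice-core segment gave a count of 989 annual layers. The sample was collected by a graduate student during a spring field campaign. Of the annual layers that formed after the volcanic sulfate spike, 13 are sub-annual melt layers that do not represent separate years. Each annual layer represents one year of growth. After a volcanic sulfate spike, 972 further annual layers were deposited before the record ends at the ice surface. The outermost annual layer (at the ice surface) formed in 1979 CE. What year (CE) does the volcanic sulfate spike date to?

1020 CE

972 annual layers post-date the volcanic sulfate spike.
972 − 13 false = 959 true annual layers after the volcanic sulfate spike.
1979 − 959 = 1020 CE.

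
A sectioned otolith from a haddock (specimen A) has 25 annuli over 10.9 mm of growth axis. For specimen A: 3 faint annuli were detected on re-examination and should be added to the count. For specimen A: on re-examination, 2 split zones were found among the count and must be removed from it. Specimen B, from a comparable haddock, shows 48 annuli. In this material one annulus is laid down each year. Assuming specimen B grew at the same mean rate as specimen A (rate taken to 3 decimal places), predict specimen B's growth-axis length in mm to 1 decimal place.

Specimen A: adjusted count: 25 − 2 + 3 = 26 annuli.
A: Extension rate ≈ 10.9 / 26 = 0.419 mm/yr.
Length of B = 0.419 × 48 = 20.1 mm.

20.1 mm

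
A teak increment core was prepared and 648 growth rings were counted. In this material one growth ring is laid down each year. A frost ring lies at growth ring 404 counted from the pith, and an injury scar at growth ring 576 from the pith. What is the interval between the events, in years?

The two markers are separated by 576 − 404 = 172 growth rings.
That is 172 years at one growth ring per year.

172 years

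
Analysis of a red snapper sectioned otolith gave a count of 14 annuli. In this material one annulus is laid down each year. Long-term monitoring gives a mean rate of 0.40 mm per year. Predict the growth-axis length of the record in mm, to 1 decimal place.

The record spans 14 years at 0.40 mm per year.
Length ≈ 0.40 × 14 = 5.6 mm.

5.6 mm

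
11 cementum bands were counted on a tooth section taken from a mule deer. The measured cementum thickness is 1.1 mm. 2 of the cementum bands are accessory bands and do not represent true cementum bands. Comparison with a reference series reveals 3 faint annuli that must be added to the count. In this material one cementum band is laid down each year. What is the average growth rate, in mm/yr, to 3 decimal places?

Correcting the raw count gives 11 − 2 + 3 = 12 true cementum bands.
Mean rate = 1.1 mm / 12 years ≈ 0.092 mm/yr.

0.092 mm/yr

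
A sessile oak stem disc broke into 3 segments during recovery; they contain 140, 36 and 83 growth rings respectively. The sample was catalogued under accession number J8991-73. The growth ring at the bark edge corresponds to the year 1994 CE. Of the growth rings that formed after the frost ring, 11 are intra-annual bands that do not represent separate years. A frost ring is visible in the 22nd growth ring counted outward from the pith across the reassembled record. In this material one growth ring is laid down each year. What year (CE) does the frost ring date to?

Total growth rings = 140 + 36 + 83 = 259.
Between growth ring 22 and the bark edge there are 259 − 22 = 237 growth rings.
Excluding 11 false growth rings: 237 − 11 = 226.
1994 − 226 = 1768 CE.

1768 CE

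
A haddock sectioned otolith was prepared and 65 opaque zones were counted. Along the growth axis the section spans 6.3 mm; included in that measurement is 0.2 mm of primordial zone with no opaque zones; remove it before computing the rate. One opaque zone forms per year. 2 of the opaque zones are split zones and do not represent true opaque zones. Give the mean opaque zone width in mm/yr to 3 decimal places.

Adjusted count: 65 − 2 = 63 opaque zones.
The growth record spans 6.3 − 0.2 = 6.1 mm.
Extension rate ≈ 6.1 / 63 = 0.097 mm/yr.

0.097 mm/yr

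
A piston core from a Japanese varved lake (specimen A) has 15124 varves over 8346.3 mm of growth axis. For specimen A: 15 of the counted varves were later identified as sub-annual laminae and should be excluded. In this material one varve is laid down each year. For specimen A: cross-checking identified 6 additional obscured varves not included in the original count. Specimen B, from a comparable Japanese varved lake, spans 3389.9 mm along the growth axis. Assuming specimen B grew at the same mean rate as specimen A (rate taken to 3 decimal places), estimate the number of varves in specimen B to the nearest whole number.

Specimen A: true varve count = 15124 − 15 + 6 = 15115.
A: 8346.3 mm over 15115 years gives 8346.3 / 15115 ≈ 0.552 mm/year.
For B, 3389.9 / 0.552 = 6141.12 years ≈ 6141 varves.

6141 varves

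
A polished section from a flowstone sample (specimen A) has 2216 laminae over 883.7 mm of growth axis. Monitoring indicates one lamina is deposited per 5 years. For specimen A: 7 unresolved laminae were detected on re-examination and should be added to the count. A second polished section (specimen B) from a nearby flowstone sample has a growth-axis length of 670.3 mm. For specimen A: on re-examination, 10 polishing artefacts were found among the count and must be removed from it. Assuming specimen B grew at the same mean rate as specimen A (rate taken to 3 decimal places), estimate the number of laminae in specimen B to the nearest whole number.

Specimen A: after corrections the count is 2216 − 10 + 7 = 2213 laminae.
Specimen A: at 5 years per lamina, 2213 × 5 = 11065 years.
A: Mean rate = 883.7 mm / 11065 years ≈ 0.080 mm/yr.
B spans 670.3 / 0.080 = 8378.75 years; at 5 years per lamina that is 8378.75 / 5 ≈ 1676 laminae.

1676 laminae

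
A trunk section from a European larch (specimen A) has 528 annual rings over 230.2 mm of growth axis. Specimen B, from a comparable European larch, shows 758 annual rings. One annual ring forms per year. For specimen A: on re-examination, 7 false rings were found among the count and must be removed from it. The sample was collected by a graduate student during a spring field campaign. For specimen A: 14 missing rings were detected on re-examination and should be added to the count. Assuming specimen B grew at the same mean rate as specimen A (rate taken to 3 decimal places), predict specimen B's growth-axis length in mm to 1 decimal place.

Specimen A: after corrections the count is 528 − 7 + 14 = 535 annual rings.
A: 230.2 mm over 535 years gives 230.2 / 535 ≈ 0.430 mm per year.
B's length ≈ 0.430 × 758 = 325.9 mm.

325.9 mm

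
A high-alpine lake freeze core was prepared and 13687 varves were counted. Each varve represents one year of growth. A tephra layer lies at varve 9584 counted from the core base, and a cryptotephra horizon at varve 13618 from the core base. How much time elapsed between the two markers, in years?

4034 years

Separation: 13618 − 9584 = 4034 varves.
At one varve per year, 4034 years elapsed between them.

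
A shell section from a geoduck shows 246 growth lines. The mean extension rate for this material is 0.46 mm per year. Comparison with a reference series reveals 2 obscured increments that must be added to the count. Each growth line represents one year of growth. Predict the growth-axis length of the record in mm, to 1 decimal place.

114.1 mm

Correcting the raw count gives 246 + 2 = 248 true growth lines.
248 years at 0.46 mm/year gives 0.46 × 248 = 114.1 mm.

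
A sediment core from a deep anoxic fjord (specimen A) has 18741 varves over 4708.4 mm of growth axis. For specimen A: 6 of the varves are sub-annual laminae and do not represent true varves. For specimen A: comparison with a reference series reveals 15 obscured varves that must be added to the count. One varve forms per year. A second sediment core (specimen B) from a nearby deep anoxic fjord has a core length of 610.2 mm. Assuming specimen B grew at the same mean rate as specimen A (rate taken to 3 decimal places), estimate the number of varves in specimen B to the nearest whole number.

Specimen A: after corrections the count is 18741 − 6 + 15 = 18750 varves.
A: 4708.4 mm over 18750 years gives 4708.4 / 18750 ≈ 0.251 mm/year.
For B, 610.2 / 0.251 = 2431.08 years ≈ 2431 varves.

2431 varves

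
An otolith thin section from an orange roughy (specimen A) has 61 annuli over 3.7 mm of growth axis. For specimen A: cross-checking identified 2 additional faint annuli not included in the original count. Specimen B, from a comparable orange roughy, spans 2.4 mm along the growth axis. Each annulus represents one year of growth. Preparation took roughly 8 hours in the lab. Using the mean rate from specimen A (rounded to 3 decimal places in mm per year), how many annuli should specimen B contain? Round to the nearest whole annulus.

Specimen A: true annulus count = 61 + 2 = 63.
A: Extension rate ≈ 3.7 / 63 = 0.059 mm per year.
For B, 2.4 / 0.059 = 40.68 years ≈ 41 annuli.

41 annuli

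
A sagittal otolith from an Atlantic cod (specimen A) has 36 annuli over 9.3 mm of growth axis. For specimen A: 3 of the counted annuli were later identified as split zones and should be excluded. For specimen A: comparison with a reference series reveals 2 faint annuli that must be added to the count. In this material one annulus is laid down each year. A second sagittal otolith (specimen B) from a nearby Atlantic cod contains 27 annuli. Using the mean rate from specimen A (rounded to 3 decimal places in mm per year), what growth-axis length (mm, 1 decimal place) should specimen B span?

7.2 mm

Specimen A: after corrections the count is 36 − 3 + 2 = 35 annuli.
A: 9.3 mm over 35 years gives 9.3 / 35 ≈ 0.266 mm/year.
B's length ≈ 0.266 × 27 = 7.2 mm.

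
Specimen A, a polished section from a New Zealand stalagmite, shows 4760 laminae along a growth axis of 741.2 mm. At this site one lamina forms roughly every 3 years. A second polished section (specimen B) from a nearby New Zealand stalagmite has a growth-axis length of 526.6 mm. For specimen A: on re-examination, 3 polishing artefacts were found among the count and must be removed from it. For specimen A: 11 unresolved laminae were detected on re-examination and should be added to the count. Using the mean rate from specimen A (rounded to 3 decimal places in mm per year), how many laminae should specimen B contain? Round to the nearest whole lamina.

3376 laminae

Specimen A: adjusted count: 4760 − 3 + 11 = 4768 laminae.
Specimen A: at 3 years per lamina, 4768 × 3 = 14304 years.
A: Mean rate = 741.2 mm / 14304 years ≈ 0.052 mm per year.
B spans 526.6 / 0.052 = 10126.92 years; at 3 years per lamina that is 10126.92 / 3 ≈ 3376 laminae.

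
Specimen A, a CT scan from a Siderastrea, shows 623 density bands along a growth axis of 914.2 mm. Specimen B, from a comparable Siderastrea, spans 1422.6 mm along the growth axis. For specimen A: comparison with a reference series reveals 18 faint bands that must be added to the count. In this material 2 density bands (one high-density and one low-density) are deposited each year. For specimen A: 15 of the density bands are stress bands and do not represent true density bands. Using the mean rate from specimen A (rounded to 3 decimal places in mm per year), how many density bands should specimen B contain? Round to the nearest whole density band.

Specimen A: after corrections the count is 623 − 15 + 18 = 626 density bands.
Specimen A: dividing by 2 density bands per year: 626 / 2 = 313 years.
A: Extension rate ≈ 914.2 / 313 = 2.921 mm/yr.
B spans 1422.6 / 2.921 = 487.02 years; at 2 density bands per year that is 487.02 × 2 ≈ 974 density bands.

974 density bands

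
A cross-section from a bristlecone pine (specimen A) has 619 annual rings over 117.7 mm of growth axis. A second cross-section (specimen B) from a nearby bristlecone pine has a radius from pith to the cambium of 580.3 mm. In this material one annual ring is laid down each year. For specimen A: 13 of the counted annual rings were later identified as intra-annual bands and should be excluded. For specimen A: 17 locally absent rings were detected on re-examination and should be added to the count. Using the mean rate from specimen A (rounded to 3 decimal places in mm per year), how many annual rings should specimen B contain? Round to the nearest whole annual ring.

3070 annual rings

Specimen A: adjusted count: 619 − 13 + 17 = 623 annual rings.
A: Extension rate ≈ 117.7 / 623 = 0.189 mm/year.
For B, 580.3 / 0.189 = 3070.37 years ≈ 3070 annual rings.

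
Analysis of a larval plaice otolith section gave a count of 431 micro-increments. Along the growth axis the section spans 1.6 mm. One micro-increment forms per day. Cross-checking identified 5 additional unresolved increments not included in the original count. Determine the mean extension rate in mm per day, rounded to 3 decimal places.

After corrections the count is 431 + 5 = 436 micro-increments.
Mean rate = 1.6 mm / 436 days ≈ 0.004 mm per day.

0.004 mm per day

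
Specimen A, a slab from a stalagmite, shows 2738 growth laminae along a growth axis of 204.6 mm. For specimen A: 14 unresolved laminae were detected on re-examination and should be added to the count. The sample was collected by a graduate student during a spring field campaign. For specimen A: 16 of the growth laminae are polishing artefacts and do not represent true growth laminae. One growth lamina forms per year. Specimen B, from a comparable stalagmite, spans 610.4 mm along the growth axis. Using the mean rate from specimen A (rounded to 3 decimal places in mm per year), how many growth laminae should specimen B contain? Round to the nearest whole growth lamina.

Specimen A: correcting the raw count gives 2738 − 16 + 14 = 2736 true growth laminae.
A: Extension rate ≈ 204.6 / 2736 = 0.075 mm/yr.
For B, 610.4 / 0.075 = 8138.67 years ≈ 8139 growth laminae.

8139 growth laminae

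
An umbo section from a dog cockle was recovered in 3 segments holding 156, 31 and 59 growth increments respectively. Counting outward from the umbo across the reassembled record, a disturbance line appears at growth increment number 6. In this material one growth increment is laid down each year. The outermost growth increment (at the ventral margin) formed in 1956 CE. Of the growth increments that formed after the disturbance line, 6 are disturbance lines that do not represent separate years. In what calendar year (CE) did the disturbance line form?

1722 CE

Total growth increments = 156 + 31 + 59 = 246.
The disturbance line sits at growth increment 6 from the umbo, so 246 − 6 = 240 growth increments formed after it.
Removing the 6 false growth increments leaves 240 − 6 = 234 true growth increments beyond the disturbance line.
1956 − 234 = 1722 CE.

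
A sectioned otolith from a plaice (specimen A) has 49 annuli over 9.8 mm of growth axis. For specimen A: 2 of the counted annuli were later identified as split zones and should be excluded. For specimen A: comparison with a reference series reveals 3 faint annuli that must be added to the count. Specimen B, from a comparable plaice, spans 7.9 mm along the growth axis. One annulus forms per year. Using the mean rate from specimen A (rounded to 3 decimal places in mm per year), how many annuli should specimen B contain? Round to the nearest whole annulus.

Specimen A: true annulus count = 49 − 2 + 3 = 50.
A: Mean rate = 9.8 mm / 50 years ≈ 0.196 mm/yr.
Specimen B: 7.9 mm / 0.196 mm per year = 40.31 years ≈ 40 annuli.

40 annuli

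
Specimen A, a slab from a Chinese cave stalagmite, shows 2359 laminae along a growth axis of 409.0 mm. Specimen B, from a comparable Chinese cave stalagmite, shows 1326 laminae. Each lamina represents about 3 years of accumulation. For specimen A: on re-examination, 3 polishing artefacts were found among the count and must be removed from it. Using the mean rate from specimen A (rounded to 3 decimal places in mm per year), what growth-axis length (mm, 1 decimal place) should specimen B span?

Specimen A: after corrections the count is 2359 − 3 = 2356 laminae.
Specimen A: multiplying by 3 years per lamina: 2356 × 3 = 7068 years.
A: Extension rate ≈ 409.0 / 7068 = 0.058 mm/year.
Specimen B: 1326 laminae at 3 years each span 1326 × 3 = 3978 years. Length of B = 0.058 × 3978 = 230.7 mm.

230.7 mm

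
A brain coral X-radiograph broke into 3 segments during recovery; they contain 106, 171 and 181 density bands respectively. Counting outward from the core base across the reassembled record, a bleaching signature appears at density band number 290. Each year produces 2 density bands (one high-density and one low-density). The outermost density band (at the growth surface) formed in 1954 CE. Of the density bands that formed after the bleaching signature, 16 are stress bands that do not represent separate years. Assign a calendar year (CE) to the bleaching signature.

Total density bands = 106 + 171 + 181 = 458.
The bleaching signature sits at density band 290 from the core base, so 458 − 290 = 168 density bands formed after it.
Removing the 16 false density bands leaves 168 − 16 = 152 true density bands beyond the bleaching signature.
Dividing by 2 density bands per year: 152 / 2 = 76 years.
Counting back 76 years from 1954 CE places the bleaching signature in 1954 − 76 = 1878 CE.

1878 CE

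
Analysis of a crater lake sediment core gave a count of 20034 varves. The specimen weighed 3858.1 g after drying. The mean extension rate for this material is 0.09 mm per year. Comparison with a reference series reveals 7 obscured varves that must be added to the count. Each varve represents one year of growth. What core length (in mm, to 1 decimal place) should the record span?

Adjusted count: 20034 + 7 = 20041 varves.
20041 years at 0.09 mm/year gives 0.09 × 20041 = 1803.7 mm.

1803.7 mm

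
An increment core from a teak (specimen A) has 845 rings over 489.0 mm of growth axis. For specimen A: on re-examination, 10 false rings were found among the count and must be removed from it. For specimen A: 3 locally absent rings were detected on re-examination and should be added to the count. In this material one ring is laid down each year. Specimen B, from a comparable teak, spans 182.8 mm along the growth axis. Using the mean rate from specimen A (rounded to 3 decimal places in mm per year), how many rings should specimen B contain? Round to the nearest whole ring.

313 rings

Specimen A: adjusted count: 845 − 10 + 3 = 838 rings.
A: 489.0 mm over 838 years gives 489.0 / 838 ≈ 0.584 mm/year.
For B, 182.8 / 0.584 = 313.01 years ≈ 313 rings.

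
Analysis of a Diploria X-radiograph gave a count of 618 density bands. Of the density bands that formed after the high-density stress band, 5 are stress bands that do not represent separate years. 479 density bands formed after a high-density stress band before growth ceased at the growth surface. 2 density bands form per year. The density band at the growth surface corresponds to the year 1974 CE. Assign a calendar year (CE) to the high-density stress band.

1737 CE

479 density bands post-date the high-density stress band.
Removing the 5 false density bands leaves 479 − 5 = 474 true density bands beyond the high-density stress band.
Dividing by 2 density bands per year: 474 / 2 = 237 years.
Counting back 237 years from 1974 CE places the high-density stress band in 1974 − 237 = 1737 CE.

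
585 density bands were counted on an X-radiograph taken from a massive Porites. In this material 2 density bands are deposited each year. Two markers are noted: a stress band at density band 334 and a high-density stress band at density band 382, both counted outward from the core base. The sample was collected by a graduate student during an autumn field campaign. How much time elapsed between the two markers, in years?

The two markers are separated by 382 − 334 = 48 density bands.
Dividing by 2 density bands per year: 48 / 2 = 24 years.

24 years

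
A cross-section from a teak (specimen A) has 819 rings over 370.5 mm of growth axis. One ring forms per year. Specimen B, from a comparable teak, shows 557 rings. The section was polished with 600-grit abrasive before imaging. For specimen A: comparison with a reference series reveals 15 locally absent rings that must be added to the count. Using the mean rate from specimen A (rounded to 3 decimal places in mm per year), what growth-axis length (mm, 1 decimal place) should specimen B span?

247.3 mm

Specimen A: true ring count = 819 + 15 = 834.
A: 370.5 mm over 834 years gives 370.5 / 834 ≈ 0.444 mm per year.
Length of B = 0.444 × 557 = 247.3 mm.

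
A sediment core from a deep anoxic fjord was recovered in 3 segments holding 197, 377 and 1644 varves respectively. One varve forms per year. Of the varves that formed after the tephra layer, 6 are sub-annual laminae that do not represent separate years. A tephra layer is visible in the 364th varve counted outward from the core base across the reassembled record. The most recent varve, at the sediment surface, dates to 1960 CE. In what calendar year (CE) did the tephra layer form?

Total varves = 197 + 377 + 1644 = 2218.
Between varve 364 and the sediment surface there are 2218 − 364 = 1854 varves.
Excluding 6 false varves: 1854 − 6 = 1848.
Counting back 1848 years from 1960 CE places the tephra layer in 1960 − 1848 = 112 CE.

112 CE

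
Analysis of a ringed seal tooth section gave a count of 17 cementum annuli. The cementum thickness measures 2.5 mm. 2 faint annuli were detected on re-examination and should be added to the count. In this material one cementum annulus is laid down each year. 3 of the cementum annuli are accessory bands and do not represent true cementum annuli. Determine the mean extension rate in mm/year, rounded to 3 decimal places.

0.156 mm/year

After corrections the count is 17 − 3 + 2 = 16 cementum annuli.
Mean rate = 2.5 mm / 16 years ≈ 0.156 mm/year.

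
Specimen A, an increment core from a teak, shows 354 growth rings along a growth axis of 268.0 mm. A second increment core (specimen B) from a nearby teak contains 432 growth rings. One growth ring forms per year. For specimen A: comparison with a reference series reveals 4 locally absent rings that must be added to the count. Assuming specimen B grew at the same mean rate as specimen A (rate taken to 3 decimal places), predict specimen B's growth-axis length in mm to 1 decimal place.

Specimen A: adjusted count: 354 + 4 = 358 growth rings.
A: Extension rate ≈ 268.0 / 358 = 0.749 mm/year.
For B, 0.749 mm/year × 432 years = 323.6 mm.

323.6 mm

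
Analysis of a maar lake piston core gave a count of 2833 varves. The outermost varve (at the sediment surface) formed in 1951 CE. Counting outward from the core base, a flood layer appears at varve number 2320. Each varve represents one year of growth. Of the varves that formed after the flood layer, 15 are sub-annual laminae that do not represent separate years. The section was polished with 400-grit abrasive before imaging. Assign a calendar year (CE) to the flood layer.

1453 CE

2833 − 2320 = 513 varves lie beyond the flood layer toward the sediment surface.
513 − 15 false = 498 true varves after the flood layer.
Counting back 498 years from 1951 CE places the flood layer in 1951 − 498 = 1453 CE.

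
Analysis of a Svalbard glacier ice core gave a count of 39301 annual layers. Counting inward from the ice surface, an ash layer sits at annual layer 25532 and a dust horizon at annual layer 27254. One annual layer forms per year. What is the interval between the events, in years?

27254 − 25532 = 1722 annual layers lie between the two events.
One annual layer per year makes the interval 1722 years.

1722 years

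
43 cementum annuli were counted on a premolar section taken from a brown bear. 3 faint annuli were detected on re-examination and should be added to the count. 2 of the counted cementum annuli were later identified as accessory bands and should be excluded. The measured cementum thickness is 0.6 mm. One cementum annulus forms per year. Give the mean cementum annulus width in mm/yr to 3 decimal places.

0.014 mm/yr

Adjusted count: 43 − 2 + 3 = 44 cementum annuli.
Mean rate = 0.6 mm / 44 years ≈ 0.014 mm/yr.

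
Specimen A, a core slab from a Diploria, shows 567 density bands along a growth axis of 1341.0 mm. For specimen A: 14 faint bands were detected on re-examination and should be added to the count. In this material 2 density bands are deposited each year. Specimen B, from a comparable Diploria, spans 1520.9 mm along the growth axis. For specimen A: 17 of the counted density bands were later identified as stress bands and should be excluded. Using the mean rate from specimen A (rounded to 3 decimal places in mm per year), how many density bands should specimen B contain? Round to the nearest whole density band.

640 density bands

Specimen A: true density band count = 567 − 17 + 14 = 564.
Specimen A: dividing by 2 density bands per year: 564 / 2 = 282 years.
A: 1341.0 mm over 282 years gives 1341.0 / 282 ≈ 4.755 mm per year.
For B, 1520.9 / 4.755 = 319.85 years; at 2 density bands per year that is 319.85 × 2 ≈ 640 density bands.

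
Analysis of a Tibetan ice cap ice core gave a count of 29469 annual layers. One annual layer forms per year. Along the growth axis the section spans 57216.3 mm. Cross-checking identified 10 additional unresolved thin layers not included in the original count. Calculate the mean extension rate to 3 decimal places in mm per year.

1.941 mm per year

True annual layer count = 29469 + 10 = 29479.
57216.3 mm over 29479 years gives 57216.3 / 29479 ≈ 1.941 mm per year.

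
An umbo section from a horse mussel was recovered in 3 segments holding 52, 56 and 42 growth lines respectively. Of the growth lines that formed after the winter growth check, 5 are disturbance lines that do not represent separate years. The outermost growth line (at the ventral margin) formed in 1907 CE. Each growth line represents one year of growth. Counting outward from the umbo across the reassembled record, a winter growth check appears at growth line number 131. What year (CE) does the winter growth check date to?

Total growth lines = 52 + 56 + 42 = 150.
The winter growth check sits at growth line 131 from the umbo, so 150 − 131 = 19 growth lines formed after it.
Removing the 5 false growth lines leaves 19 − 5 = 14 true growth lines beyond the winter growth check.
1907 − 14 = 1893 CE.

1893 CE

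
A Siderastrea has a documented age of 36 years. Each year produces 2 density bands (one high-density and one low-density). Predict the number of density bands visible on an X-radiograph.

72 density bands

36 years at 2 density bands per year gives 36 × 2 = 72 density bands.
So 72 density bands should be present.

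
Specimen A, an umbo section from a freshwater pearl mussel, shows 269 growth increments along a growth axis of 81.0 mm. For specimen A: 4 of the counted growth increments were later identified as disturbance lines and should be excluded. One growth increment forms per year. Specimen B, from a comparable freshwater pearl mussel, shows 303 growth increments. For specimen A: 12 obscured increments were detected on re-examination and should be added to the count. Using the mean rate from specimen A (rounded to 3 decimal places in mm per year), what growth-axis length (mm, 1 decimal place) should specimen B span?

88.5 mm

Specimen A: after corrections the count is 269 − 4 + 12 = 277 growth increments.
A: 81.0 mm over 277 years gives 81.0 / 277 ≈ 0.292 mm/yr.
B's length ≈ 0.292 × 303 = 88.5 mm.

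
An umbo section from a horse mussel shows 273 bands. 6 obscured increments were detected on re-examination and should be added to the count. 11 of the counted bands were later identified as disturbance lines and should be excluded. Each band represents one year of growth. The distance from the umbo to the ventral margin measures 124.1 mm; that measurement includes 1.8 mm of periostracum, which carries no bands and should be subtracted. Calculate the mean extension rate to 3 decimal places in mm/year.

0.456 mm/year

Correcting the raw count gives 273 − 11 + 6 = 268 true bands.
The growth record spans 124.1 − 1.8 = 122.3 mm.
Mean rate = 122.3 mm / 268 years ≈ 0.456 mm/year.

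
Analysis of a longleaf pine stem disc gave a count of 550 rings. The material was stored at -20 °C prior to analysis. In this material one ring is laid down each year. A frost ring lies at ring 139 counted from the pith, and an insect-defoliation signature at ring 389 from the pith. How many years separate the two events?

Separation: 389 − 139 = 250 rings.
That is 250 years at one ring per year.

250 yr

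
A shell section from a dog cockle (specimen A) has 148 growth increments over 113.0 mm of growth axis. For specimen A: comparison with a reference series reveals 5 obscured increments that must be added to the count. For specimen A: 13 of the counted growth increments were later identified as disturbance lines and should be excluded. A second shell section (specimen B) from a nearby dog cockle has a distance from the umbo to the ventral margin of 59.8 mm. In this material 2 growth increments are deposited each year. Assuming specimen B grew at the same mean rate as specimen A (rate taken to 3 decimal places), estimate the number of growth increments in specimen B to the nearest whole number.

Specimen A: adjusted count: 148 − 13 + 5 = 140 growth increments.
Specimen A: 140 growth increments at 2 per year is 140 / 2 = 70 years.
A: Extension rate ≈ 113.0 / 70 = 1.614 mm per year.
Specimen B: 59.8 mm / 1.614 mm per year = 37.05 years; at 2 growth increments per year that is 37.05 × 2 ≈ 74 growth increments.

74 growth increments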